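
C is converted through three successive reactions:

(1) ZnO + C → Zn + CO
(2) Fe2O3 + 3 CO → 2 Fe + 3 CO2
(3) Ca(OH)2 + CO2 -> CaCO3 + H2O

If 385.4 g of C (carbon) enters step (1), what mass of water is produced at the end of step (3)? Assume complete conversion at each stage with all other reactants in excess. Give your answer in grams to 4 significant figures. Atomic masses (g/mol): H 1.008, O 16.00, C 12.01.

578.1 g

M(C) = 12.01 g/mol.
M(H2O) = 2(1.008) + 16.00 = 18.016 g/mol.
n(C) = 385.4 / 12.01 = 32.090 mol.
Reaction (1): C→CO ratio 1:1 ⇒ n(CO) = 32.090 mol.
Reaction (2): CO→CO2 ratio 3:3 ⇒ n(CO2) = 32.090 mol.
Reaction (3): CO2→H2O ratio 1:1 ⇒ n(H2O) = 32.090 mol.
Mass of H2O = 32.090 × 18.016 = 578.13 g.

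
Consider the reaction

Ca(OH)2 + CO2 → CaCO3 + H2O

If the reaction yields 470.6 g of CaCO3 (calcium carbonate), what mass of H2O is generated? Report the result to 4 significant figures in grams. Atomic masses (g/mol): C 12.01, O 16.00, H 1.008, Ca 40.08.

M(CaCO3) = 40.08 + 12.01 + 3(16.00) = 100.09 g/mol.
M(H2O) = 2(1.008) + 16.00 = 18.016 g/mol.
n(CaCO3) = 470.60 g / 100.09 g/mol = 4.7018 mol.
From the equation the CaCO3:H2O mole ratio is 1:1, so n(H2O) = 4.7018 × 1/1 = 4.7018 mol.
Mass of H2O = 4.7018 mol × 18.016 g/mol = 84.707 g.

84.71 g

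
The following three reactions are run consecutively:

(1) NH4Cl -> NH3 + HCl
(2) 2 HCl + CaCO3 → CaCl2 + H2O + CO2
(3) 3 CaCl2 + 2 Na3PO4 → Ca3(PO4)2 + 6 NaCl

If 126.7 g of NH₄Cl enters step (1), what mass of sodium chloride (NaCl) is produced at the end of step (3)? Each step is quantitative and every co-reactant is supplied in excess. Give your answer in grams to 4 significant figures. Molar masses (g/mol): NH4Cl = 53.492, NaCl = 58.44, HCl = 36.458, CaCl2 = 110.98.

n(NH4Cl) = 126.7 / 53.492 = 2.3686 mol.
Reaction (1): NH4Cl→HCl ratio 1:1 ⇒ n(HCl) = 2.3686 mol.
Reaction (2): HCl→CaCl2 ratio 2:1 ⇒ n(CaCl2) = 1.1843 mol.
Reaction (3): CaCl2→NaCl ratio 3:6 ⇒ n(NaCl) = 2.3686 mol.
Mass of NaCl = 2.3686 × 58.44 = 138.42 g.

138.4 g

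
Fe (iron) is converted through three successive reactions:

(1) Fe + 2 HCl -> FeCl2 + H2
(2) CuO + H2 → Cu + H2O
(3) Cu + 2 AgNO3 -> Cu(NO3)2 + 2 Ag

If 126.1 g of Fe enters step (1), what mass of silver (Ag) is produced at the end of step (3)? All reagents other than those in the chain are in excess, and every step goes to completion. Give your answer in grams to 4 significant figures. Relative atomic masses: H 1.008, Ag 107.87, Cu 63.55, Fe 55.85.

M(Fe) = 55.85 g/mol.
M(Ag) = 107.87 g/mol.
n(Fe) = 126.1 / 55.85 = 2.2578 mol.
Reaction (1): Fe→H2 ratio 1:1 ⇒ n(H2) = 2.2578 mol.
Reaction (2): H2→Cu ratio 1:1 ⇒ n(Cu) = 2.2578 mol.
Reaction (3): Cu→Ag ratio 1:2 ⇒ n(Ag) = 4.5157 mol.
Mass of Ag = 4.5157 × 107.87 = 487.10 g.

487.1 g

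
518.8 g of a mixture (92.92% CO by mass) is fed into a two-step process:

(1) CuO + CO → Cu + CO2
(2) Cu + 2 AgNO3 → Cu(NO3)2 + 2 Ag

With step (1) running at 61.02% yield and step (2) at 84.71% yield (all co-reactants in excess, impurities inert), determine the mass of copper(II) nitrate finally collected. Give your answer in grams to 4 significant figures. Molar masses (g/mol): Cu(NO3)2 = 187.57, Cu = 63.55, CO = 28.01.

1669 g

Pure CO = 518.8 × 0.9292 = 482.07 g.
n(CO) = 482.07 / 28.01 = 17.211 mol.
Step 1 (CO:Cu = 1:1): theoretical n(Cu) = 17.211 mol; at 61.02% yield, n(Cu) = 10.502 mol.
Step 2 (Cu:Cu(NO3)2 = 1:1): theoretical n(Cu(NO3)2) = 10.502 mol, so theoretical mass = 10.502 × 187.57 = 1969.8 g.
At 84.71% yield, actual mass of Cu(NO3)2 = 1969.8 × 0.8471 = 1668.7 g.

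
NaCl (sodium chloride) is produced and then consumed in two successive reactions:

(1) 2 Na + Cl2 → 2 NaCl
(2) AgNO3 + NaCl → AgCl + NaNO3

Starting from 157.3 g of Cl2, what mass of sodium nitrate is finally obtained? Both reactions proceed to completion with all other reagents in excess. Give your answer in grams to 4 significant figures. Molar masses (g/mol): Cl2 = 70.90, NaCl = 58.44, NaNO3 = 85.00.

377.2 g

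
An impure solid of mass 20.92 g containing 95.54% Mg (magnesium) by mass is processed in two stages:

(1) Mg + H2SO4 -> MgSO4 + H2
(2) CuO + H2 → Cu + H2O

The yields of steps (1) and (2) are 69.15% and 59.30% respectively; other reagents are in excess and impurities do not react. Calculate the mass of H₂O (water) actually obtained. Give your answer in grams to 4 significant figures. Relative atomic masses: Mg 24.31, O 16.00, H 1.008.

Pure Mg = 20.92 × 0.9554 = 19.987 g.
M(Mg) = 24.31 g/mol.
M(H2O) = 2(1.008) + 16.00 = 18.016 g/mol.
n(Mg) = 19.987 / 24.31 = 0.82217 mol.
Step 1 (Mg:H2 = 1:1): theoretical n(H2) = 0.82217 mol; at 69.15% yield, n(H2) = 0.56853 mol.
Step 2 (H2:H2O = 1:1): theoretical n(H2O) = 0.56853 mol, so theoretical mass = 0.56853 × 18.016 = 10.243 g.
At 59.30% yield, actual mass of H2O = 10.243 × 0.5930 = 6.0739 g.

6.074 g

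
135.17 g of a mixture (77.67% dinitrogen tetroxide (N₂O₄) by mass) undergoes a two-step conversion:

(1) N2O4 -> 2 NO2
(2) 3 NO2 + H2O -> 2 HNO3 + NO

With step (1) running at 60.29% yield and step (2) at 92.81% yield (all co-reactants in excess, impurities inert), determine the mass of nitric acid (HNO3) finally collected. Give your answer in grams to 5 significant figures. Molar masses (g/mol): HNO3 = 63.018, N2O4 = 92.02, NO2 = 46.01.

53.641 g

Pure N2O4 = 135.17 × 0.7767 = 104.987 g.
n(N2O4) = 104.987 / 92.02 = 1.14091 mol.
Step 1 (N2O4:NO2 = 1:2): theoretical n(NO2) = 2.28182 mol; at 60.29% yield, n(NO2) = 1.37571 mol.
Step 2 (NO2:HNO3 = 3:2): theoretical n(HNO3) = 0.917140 mol, so theoretical mass = 0.917140 × 63.018 = 57.7963 g.
At 92.81% yield, actual mass of HNO3 = 57.7963 × 0.9281 = 53.6407 g.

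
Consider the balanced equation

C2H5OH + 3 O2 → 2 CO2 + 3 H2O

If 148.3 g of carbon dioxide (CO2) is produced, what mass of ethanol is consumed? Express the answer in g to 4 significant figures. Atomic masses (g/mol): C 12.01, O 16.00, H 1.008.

77.62 g

M(CO2) = 12.01 + 2(16.00) = 44.01 g/mol.
M(C2H5OH) = 2(12.01) + 6(1.008) + 16.00 = 46.068 g/mol.
n(CO2) = 148.30 g / 44.01 g/mol = 3.3697 mol.
From the equation the CO2:C2H5OH mole ratio is 2:1, so n(C2H5OH) = 3.3697 × 1/2 = 1.6848 mol.
Mass of C2H5OH = 1.6848 mol × 46.068 g/mol = 77.617 g.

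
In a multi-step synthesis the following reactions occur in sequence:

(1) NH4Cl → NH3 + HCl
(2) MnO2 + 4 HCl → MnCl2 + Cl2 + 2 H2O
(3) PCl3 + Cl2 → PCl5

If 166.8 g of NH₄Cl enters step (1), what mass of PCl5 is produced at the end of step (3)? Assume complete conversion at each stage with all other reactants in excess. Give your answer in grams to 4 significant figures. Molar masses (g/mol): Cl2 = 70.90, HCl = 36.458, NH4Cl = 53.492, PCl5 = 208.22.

162.3 g

n(NH4Cl) = 166.8 / 53.492 = 3.1182 mol.
Reaction (1): NH4Cl→HCl ratio 1:1 ⇒ n(HCl) = 3.1182 mol.
Reaction (2): HCl→Cl2 ratio 4:1 ⇒ n(Cl2) = 0.77956 mol.
Reaction (3): Cl2→PCl5 ratio 1:1 ⇒ n(PCl5) = 0.77956 mol.
Mass of PCl5 = 0.77956 × 208.22 = 162.32 g.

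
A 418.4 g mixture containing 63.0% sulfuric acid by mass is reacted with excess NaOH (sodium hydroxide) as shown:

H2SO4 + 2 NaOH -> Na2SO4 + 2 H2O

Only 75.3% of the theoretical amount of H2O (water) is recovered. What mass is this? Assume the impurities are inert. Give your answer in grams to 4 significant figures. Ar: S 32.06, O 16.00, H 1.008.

Pure H2SO4 available = 418.4 g × 0.630 = 263.59 g.
M(H2SO4) = 2(1.008) + 32.06 + 4(16.00) = 98.076 g/mol.
M(H2O) = 2(1.008) + 16.00 = 18.016 g/mol.
n(H2SO4) = 263.59 g / 98.076 g/mol = 2.6876 mol.
From the equation the H2SO4:H2O mole ratio is 1:2, so n(H2O) = 2.6876 × 2/1 = 5.3753 mol.
Mass of H2O = 5.3753 mol × 18.016 g/mol = 96.841 g.
Actual mass collected = 96.841 g × 0.753 = 72.921 g.

72.92 g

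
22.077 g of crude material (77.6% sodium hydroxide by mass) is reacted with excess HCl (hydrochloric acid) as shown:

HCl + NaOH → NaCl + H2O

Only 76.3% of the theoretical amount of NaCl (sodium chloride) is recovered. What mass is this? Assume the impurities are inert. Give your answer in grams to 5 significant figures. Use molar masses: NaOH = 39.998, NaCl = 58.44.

19.098 g

Pure NaOH available = 22.077 g × 0.776 = 17.1318 g.
n(NaOH) = 17.1318 g / 39.998 g/mol = 0.428315 mol.
From the equation the NaOH:NaCl mole ratio is 1:1, so n(NaCl) = 0.428315 × 1/1 = 0.428315 mol.
Mass of NaCl = 0.428315 mol × 58.44 g/mol = 25.0307 g.
Actual mass collected = 25.0307 g × 0.763 = 19.0985 g.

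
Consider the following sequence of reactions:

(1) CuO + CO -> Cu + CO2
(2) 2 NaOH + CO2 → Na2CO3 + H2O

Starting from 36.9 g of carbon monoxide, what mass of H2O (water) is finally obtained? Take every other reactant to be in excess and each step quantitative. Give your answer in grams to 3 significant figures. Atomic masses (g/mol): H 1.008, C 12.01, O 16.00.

23.7 g

M(CO) = 12.01 + 16.00 = 28.01 g/mol.
M(H2O) = 2(1.008) + 16.00 = 18.016 g/mol.
n(CO) = 36.90 / 28.01 = 1.317 mol.
Step 1 gives a 1:1 ratio of CO to CO2, so n(CO2) = 1.317 mol.
In step 2 the CO2:H2O ratio is 1:1, so n(H2O) = 1.317 mol.
Mass of H2O = 1.317 × 18.016 = 23.73 g.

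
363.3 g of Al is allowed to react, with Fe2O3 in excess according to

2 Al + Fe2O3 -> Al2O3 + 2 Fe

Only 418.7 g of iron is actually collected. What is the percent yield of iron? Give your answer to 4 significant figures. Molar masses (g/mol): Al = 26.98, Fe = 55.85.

55.67 %

n(Al) = 363.30 g / 26.98 g/mol = 13.466 mol.
From the equation the Al:Fe mole ratio is 2:2, so n(Fe) = 13.466 × 2/2 = 13.466 mol.
Mass of Fe = 13.466 mol × 55.85 g/mol = 752.05 g.
This is the theoretical yield. Percent yield = 418.7 g / 752.05 g × 100% = 55.675%.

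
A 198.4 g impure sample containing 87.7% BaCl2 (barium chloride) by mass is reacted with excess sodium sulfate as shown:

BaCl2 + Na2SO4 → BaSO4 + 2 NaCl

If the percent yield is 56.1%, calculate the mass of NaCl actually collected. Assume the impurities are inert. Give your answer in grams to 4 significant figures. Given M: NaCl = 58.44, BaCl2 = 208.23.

54.79 g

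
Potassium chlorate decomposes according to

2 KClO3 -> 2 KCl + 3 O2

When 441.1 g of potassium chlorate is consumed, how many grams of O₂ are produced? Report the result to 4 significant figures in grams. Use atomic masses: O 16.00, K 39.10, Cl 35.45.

M(KClO3) = 39.10 + 35.45 + 3(16.00) = 122.55 g/mol.
M(O2) = 2(16.00) = 32.00 g/mol.
n(KClO3) = 441.10 g / 122.55 g/mol = 3.5993 mol.
From the equation the KClO3:O2 mole ratio is 2:3, so n(O2) = 3.5993 × 3/2 = 5.3990 mol.
Mass of O2 = 5.3990 mol × 32.00 g/mol = 172.77 g.

172.8 g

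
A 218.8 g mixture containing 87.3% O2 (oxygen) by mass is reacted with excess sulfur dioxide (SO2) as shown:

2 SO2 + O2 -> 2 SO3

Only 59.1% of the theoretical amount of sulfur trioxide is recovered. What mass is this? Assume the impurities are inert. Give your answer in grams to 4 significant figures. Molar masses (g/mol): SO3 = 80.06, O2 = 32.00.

Pure O2 available = 218.8 g × 0.873 = 191.01 g.
n(O2) = 191.01 g / 32.00 g/mol = 5.9691 mol.
From the equation the O2:SO3 mole ratio is 1:2, so n(SO3) = 5.9691 × 2/1 = 11.938 mol.
Mass of SO3 = 11.938 mol × 80.06 g/mol = 955.78 g.
Actual mass collected = 955.78 g × 0.591 = 564.86 g.

564.9 g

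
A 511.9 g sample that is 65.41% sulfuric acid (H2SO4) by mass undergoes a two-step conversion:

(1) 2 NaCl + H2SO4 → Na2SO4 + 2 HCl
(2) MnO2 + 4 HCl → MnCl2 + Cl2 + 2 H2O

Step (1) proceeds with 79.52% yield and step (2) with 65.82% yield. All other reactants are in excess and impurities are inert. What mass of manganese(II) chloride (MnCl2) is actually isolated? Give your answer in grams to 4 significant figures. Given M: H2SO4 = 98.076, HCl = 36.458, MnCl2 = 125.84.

Pure H2SO4 = 511.9 × 0.6541 = 334.83 g.
n(H2SO4) = 334.83 / 98.076 = 3.4140 mol.
Step 1 (H2SO4:HCl = 1:2): theoretical n(HCl) = 6.8280 mol; at 79.52% yield, n(HCl) = 5.4297 mol.
Step 2 (HCl:MnCl2 = 4:1): theoretical n(MnCl2) = 1.3574 mol, so theoretical mass = 1.3574 × 125.84 = 170.82 g.
At 65.82% yield, actual mass of MnCl2 = 170.82 × 0.6582 = 112.43 g.

112.4 g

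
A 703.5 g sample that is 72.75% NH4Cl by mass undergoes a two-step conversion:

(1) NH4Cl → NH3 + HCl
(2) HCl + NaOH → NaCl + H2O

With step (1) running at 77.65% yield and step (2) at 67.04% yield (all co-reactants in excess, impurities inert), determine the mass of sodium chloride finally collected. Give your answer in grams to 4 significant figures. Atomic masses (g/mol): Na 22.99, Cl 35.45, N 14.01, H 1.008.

291.1 g

Pure NH4Cl = 703.5 × 0.7275 = 511.80 g.
M(NH4Cl) = 14.01 + 4(1.008) + 35.45 = 53.492 g/mol.
M(NaCl) = 22.99 + 35.45 = 58.44 g/mol.
n(NH4Cl) = 511.80 / 53.492 = 9.5677 mol.
Step 1 (NH4Cl:HCl = 1:1): theoretical n(HCl) = 9.5677 mol; at 77.65% yield, n(HCl) = 7.4293 mol.
Step 2 (HCl:NaCl = 1:1): theoretical n(NaCl) = 7.4293 mol, so theoretical mass = 7.4293 × 58.44 = 434.17 g.
At 67.04% yield, actual mass of NaCl = 434.17 × 0.6704 = 291.07 g.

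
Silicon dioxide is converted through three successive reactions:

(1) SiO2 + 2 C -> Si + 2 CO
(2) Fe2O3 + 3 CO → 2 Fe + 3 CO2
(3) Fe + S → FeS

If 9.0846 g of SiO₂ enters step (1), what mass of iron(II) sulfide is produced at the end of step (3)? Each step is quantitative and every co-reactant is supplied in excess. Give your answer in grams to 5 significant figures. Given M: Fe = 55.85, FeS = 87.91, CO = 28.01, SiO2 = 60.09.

n(SiO2) = 9.0846 / 60.09 = 0.151183 mol.
Reaction (1): SiO2→CO ratio 1:2 ⇒ n(CO) = 0.302366 mol.
Reaction (2): CO→Fe ratio 3:2 ⇒ n(Fe) = 0.201578 mol.
Reaction (3): Fe→FeS ratio 1:1 ⇒ n(FeS) = 0.201578 mol.
Mass of FeS = 0.201578 × 87.91 = 17.7207 g.

17.721 g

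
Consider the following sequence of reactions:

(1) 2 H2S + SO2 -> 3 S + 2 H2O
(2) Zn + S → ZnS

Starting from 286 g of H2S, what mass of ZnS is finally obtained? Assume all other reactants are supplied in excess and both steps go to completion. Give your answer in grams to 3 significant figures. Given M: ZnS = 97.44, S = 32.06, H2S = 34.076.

1230 g

n(H2S) = 286.0 / 34.076 = 8.393 mol.
Step 1 gives a 2:3 ratio of H2S to S, so n(S) = 12.59 mol.
In step 2 the S:ZnS ratio is 1:1, so n(ZnS) = 12.59 mol.
Mass of ZnS = 12.59 × 97.44 = 1227 g.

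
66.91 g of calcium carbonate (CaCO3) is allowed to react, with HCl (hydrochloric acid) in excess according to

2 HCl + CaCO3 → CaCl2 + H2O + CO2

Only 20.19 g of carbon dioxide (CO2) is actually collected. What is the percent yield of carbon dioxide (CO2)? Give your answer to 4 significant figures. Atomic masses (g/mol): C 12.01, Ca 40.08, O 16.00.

68.63 %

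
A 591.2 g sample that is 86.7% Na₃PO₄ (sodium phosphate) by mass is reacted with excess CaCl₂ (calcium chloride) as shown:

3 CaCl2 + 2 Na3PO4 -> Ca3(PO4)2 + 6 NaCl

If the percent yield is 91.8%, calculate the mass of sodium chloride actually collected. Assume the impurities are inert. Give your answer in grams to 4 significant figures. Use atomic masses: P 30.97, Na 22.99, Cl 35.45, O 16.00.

503.2 g

Pure Na3PO4 available = 591.2 g × 0.867 = 512.57 g.
M(Na3PO4) = 3(22.99) + 30.97 + 4(16.00) = 163.94 g/mol.
M(NaCl) = 22.99 + 35.45 = 58.44 g/mol.
n(Na3PO4) = 512.57 g / 163.94 g/mol = 3.1266 mol.
From the equation the Na3PO4:NaCl mole ratio is 2:6, so n(NaCl) = 3.1266 × 6/2 = 9.3797 mol.
Mass of NaCl = 9.3797 mol × 58.44 g/mol = 548.15 g.
Actual mass collected = 548.15 g × 0.918 = 503.20 g.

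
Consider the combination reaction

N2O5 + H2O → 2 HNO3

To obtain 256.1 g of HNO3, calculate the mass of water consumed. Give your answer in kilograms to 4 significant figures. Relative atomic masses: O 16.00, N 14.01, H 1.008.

0.03661 kg

M(HNO3) = 1.008 + 14.01 + 3(16.00) = 63.018 g/mol.
M(H2O) = 2(1.008) + 16.00 = 18.016 g/mol.
n(HNO3) = 256.10 g / 63.018 g/mol = 4.0639 mol.
From the equation the HNO3:H2O mole ratio is 2:1, so n(H2O) = 4.0639 × 1/2 = 2.0320 mol.
Mass of H2O = 2.0320 mol × 18.016 g/mol = 36.608 g.
Converting to kg: 36.608 g = 0.03661 kg.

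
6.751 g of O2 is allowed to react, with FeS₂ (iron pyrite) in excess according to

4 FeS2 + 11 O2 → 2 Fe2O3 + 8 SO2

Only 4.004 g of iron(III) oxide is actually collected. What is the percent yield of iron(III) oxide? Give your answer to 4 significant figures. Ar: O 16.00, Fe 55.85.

65.36 %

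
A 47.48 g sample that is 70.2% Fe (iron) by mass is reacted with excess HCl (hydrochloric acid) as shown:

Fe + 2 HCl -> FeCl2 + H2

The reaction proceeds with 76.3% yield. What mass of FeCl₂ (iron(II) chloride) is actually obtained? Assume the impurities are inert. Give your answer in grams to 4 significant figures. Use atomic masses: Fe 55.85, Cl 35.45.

Pure Fe available = 47.48 g × 0.702 = 33.331 g.
M(Fe) = 55.85 g/mol.
M(FeCl2) = 55.85 + 2(35.45) = 126.75 g/mol.
n(Fe) = 33.331 g / 55.85 g/mol = 0.59679 mol.
From the equation the Fe:FeCl2 mole ratio is 1:1, so n(FeCl2) = 0.59679 × 1/1 = 0.59679 mol.
Mass of FeCl2 = 0.59679 mol × 126.75 g/mol = 75.644 g.
Actual mass collected = 75.644 g × 0.763 = 57.716 g.

57.72 g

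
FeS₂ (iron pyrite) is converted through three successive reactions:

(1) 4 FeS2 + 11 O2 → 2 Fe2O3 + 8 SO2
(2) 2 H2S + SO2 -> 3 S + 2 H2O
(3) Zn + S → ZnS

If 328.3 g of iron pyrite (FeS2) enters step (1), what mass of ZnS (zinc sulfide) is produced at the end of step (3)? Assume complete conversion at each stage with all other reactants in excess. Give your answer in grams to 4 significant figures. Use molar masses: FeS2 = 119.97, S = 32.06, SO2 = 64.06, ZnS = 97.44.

1600 g

n(FeS2) = 328.3 / 119.97 = 2.7365 mol.
Reaction (1): FeS2→SO2 ratio 4:8 ⇒ n(SO2) = 5.4730 mol.
Reaction (2): SO2→S ratio 1:3 ⇒ n(S) = 16.419 mol.
Reaction (3): S→ZnS ratio 1:1 ⇒ n(ZnS) = 16.419 mol.
Mass of ZnS = 16.419 × 97.44 = 1599.9 g.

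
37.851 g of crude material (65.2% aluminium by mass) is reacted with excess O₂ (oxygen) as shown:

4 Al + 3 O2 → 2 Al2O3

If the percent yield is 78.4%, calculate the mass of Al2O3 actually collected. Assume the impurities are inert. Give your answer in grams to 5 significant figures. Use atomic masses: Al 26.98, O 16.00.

36.559 g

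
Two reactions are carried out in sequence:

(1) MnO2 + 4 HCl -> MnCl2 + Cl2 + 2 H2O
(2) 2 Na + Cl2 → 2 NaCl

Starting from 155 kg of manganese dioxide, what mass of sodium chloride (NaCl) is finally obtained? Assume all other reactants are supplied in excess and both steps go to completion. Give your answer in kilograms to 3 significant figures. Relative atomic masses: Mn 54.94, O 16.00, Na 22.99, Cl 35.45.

208 kg

M(MnO2) = 54.94 + 2(16.00) = 86.94 g/mol.
M(NaCl) = 22.99 + 35.45 = 58.44 g/mol.
155 kg = 155000 g.
n(MnO2) = 155000 / 86.94 = 1783 mol.
Step 1 gives a 1:1 ratio of MnO2 to Cl2, so n(Cl2) = 1783 mol.
In step 2 the Cl2:NaCl ratio is 1:2, so n(NaCl) = 3566 mol.
Mass of NaCl = 3566 × 58.44 = 208400 g = 208 kg.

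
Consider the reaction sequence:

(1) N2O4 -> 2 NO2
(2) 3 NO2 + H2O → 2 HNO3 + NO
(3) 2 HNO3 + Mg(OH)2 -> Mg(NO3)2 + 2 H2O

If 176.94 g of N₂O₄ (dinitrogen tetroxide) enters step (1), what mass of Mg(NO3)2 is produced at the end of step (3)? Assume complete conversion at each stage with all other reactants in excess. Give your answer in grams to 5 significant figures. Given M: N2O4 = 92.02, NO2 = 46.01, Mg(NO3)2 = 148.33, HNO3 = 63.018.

n(N2O4) = 176.94 / 92.02 = 1.92284 mol.
Reaction (1): N2O4→NO2 ratio 1:2 ⇒ n(NO2) = 3.84569 mol.
Reaction (2): NO2→HNO3 ratio 3:2 ⇒ n(HNO3) = 2.56379 mol.
Reaction (3): HNO3→Mg(NO3)2 ratio 2:1 ⇒ n(Mg(NO3)2) = 1.28190 mol.
Mass of Mg(NO3)2 = 1.28190 × 148.33 = 190.144 g.

190.14 g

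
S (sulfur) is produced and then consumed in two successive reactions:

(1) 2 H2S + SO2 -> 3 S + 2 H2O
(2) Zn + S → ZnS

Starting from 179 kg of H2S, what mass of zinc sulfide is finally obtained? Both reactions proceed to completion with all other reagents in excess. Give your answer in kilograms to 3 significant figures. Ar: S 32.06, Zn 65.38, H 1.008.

M(H2S) = 2(1.008) + 32.06 = 34.076 g/mol.
M(ZnS) = 65.38 + 32.06 = 97.44 g/mol.
179 kg = 179000 g.
n(H2S) = 179000 / 34.076 = 5253 mol.
Step 1 gives a 2:3 ratio of H2S to S, so n(S) = 7879 mol.
In step 2 the S:ZnS ratio is 1:1, so n(ZnS) = 7879 mol.
Mass of ZnS = 7879 × 97.44 = 767800 g = 768 kg.

768 kg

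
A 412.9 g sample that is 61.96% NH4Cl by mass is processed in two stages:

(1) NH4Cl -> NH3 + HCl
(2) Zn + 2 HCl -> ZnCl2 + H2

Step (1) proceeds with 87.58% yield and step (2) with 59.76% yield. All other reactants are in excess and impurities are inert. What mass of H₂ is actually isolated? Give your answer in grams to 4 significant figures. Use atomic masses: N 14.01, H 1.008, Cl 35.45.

2.523 g

Pure NH4Cl = 412.9 × 0.6196 = 255.83 g.
M(NH4Cl) = 14.01 + 4(1.008) + 35.45 = 53.492 g/mol.
M(H2) = 2(1.008) = 2.016 g/mol.
n(NH4Cl) = 255.83 / 53.492 = 4.7826 mol.
Step 1 (NH4Cl:HCl = 1:1): theoretical n(HCl) = 4.7826 mol; at 87.58% yield, n(HCl) = 4.1886 mol.
Step 2 (HCl:H2 = 2:1): theoretical n(H2) = 2.0943 mol, so theoretical mass = 2.0943 × 2.016 = 4.2221 g.
At 59.76% yield, actual mass of H2 = 4.2221 × 0.5976 = 2.5232 g.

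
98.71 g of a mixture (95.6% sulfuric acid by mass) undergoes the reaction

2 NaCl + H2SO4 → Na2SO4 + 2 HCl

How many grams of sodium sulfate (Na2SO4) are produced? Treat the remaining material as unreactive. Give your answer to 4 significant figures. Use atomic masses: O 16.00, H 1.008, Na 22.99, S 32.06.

Mass of pure H2SO4 = 98.71 g × 0.956 = 94.367 g.
M(H2SO4) = 2(1.008) + 32.06 + 4(16.00) = 98.076 g/mol.
M(Na2SO4) = 2(22.99) + 32.06 + 4(16.00) = 142.04 g/mol.
n(H2SO4) = 94.367 g / 98.076 g/mol = 0.96218 mol.
From the equation the H2SO4:Na2SO4 mole ratio is 1:1, so n(Na2SO4) = 0.96218 × 1/1 = 0.96218 mol.
Mass of Na2SO4 = 0.96218 mol × 142.04 g/mol = 136.67 g.

136.7 g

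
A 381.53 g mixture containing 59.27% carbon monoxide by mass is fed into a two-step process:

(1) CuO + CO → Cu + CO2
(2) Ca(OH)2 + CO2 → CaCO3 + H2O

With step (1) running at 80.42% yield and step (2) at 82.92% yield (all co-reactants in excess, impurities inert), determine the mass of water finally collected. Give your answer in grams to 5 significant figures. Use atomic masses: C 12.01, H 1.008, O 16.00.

Pure CO = 381.53 × 0.5927 = 226.133 g.
M(CO) = 12.01 + 16.00 = 28.01 g/mol.
M(H2O) = 2(1.008) + 16.00 = 18.016 g/mol.
n(CO) = 226.133 / 28.01 = 8.07329 mol.
Step 1 (CO:CO2 = 1:1): theoretical n(CO2) = 8.07329 mol; at 80.42% yield, n(CO2) = 6.49254 mol.
Step 2 (CO2:H2O = 1:1): theoretical n(H2O) = 6.49254 mol, so theoretical mass = 6.49254 × 18.016 = 116.970 g.
At 82.92% yield, actual mass of H2O = 116.970 × 0.8292 = 96.9912 g.

96.991 g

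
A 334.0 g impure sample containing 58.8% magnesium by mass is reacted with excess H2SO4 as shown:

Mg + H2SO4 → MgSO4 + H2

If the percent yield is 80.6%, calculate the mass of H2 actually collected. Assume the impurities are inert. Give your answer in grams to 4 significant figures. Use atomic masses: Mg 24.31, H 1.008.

Pure Mg available = 334.0 g × 0.588 = 196.39 g.
M(Mg) = 24.31 g/mol.
M(H2) = 2(1.008) = 2.016 g/mol.
n(Mg) = 196.39 g / 24.31 g/mol = 8.0787 mol.
From the equation the Mg:H2 mole ratio is 1:1, so n(H2) = 8.0787 × 1/1 = 8.0787 mol.
Mass of H2 = 8.0787 mol × 2.016 g/mol = 16.287 g.
Actual mass collected = 16.287 g × 0.806 = 13.127 g.

13.13 g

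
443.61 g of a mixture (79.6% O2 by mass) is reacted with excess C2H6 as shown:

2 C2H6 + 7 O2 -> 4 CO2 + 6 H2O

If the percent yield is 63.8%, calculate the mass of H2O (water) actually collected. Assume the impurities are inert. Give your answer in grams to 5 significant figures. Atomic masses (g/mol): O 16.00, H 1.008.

Pure O2 available = 443.61 g × 0.796 = 353.114 g.
M(O2) = 2(16.00) = 32.00 g/mol.
M(H2O) = 2(1.008) + 16.00 = 18.016 g/mol.
n(O2) = 353.114 g / 32.00 g/mol = 11.0348 mol.
From the equation the O2:H2O mole ratio is 7:6, so n(H2O) = 11.0348 × 6/7 = 9.45840 mol.
Mass of H2O = 9.45840 mol × 18.016 g/mol = 170.403 g.
Actual mass collected = 170.403 g × 0.638 = 108.717 g.

108.72 g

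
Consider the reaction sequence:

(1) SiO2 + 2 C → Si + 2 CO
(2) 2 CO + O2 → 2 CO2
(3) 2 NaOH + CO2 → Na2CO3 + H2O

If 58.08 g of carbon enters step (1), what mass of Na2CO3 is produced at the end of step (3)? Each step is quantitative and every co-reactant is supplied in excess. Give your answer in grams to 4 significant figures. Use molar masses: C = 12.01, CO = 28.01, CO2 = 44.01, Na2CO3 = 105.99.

n(C) = 58.08 / 12.01 = 4.8360 mol.
Reaction (1): C→CO ratio 2:2 ⇒ n(CO) = 4.8360 mol.
Reaction (2): CO→CO2 ratio 2:2 ⇒ n(CO2) = 4.8360 mol.
Reaction (3): CO2→Na2CO3 ratio 1:1 ⇒ n(Na2CO3) = 4.8360 mol.
Mass of Na2CO3 = 4.8360 × 105.99 = 512.56 g.

512.6 g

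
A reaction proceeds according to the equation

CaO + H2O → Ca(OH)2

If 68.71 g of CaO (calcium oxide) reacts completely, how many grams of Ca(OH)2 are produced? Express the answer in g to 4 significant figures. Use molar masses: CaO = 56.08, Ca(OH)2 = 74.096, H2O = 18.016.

n(CaO) = 68.710 g / 56.08 g/mol = 1.2252 mol.
From the equation the CaO:Ca(OH)2 mole ratio is 1:1, so n(Ca(OH)2) = 1.2252 × 1/1 = 1.2252 mol.
Mass of Ca(OH)2 = 1.2252 mol × 74.096 g/mol = 90.783 g.

90.78 g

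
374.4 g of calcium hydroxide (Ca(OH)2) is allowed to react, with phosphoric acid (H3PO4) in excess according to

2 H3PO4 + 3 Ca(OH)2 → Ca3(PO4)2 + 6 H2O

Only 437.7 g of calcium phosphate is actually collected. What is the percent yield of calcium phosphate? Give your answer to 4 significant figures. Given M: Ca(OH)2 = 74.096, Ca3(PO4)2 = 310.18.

83.78 %

n(Ca(OH)2) = 374.40 g / 74.096 g/mol = 5.0529 mol.
From the equation the Ca(OH)2:Ca3(PO4)2 mole ratio is 3:1, so n(Ca3(PO4)2) = 5.0529 × 1/3 = 1.6843 mol.
Mass of Ca3(PO4)2 = 1.6843 mol × 310.18 g/mol = 522.44 g.
This is the theoretical yield. Percent yield = 437.7 g / 522.44 g × 100% = 83.780%.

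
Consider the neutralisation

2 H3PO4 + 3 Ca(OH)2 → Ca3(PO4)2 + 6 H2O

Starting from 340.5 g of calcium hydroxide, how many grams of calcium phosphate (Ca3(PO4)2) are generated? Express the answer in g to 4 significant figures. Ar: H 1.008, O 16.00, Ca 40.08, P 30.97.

475.1 g

M(Ca(OH)2) = 40.08 + 2(16.00) + 2(1.008) = 74.096 g/mol.
M(Ca3(PO4)2) = 3(40.08) + 2(30.97) + 8(16.00) = 310.18 g/mol.
n(Ca(OH)2) = 340.50 g / 74.096 g/mol = 4.5954 mol.
From the equation the Ca(OH)2:Ca3(PO4)2 mole ratio is 3:1, so n(Ca3(PO4)2) = 4.5954 × 1/3 = 1.5318 mol.
Mass of Ca3(PO4)2 = 1.5318 mol × 310.18 g/mol = 475.13 g.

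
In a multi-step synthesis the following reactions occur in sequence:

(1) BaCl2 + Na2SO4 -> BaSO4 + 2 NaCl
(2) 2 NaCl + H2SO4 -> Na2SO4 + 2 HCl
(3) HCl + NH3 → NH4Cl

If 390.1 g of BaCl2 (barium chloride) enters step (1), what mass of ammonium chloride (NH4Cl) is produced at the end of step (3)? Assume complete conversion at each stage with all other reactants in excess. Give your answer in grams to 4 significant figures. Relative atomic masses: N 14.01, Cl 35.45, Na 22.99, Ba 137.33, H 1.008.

M(BaCl2) = 137.33 + 2(35.45) = 208.23 g/mol.
M(NH4Cl) = 14.01 + 4(1.008) + 35.45 = 53.492 g/mol.
n(BaCl2) = 390.1 / 208.23 = 1.8734 mol.
Reaction (1): BaCl2→NaCl ratio 1:2 ⇒ n(NaCl) = 3.7468 mol.
Reaction (2): NaCl→HCl ratio 2:2 ⇒ n(HCl) = 3.7468 mol.
Reaction (3): HCl→NH4Cl ratio 1:1 ⇒ n(NH4Cl) = 3.7468 mol.
Mass of NH4Cl = 3.7468 × 53.492 = 200.42 g.

200.4 g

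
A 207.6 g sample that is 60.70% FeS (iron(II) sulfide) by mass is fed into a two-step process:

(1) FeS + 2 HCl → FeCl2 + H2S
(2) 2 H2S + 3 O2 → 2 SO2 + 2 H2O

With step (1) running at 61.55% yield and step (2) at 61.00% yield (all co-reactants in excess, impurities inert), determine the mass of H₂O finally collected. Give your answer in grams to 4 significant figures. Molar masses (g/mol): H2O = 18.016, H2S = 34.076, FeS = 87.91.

9.696 g

Pure FeS = 207.6 × 0.6070 = 126.01 g.
n(FeS) = 126.01 / 87.91 = 1.4334 mol.
Step 1 (FeS:H2S = 1:1): theoretical n(H2S) = 1.4334 mol; at 61.55% yield, n(H2S) = 0.88228 mol.
Step 2 (H2S:H2O = 2:2): theoretical n(H2O) = 0.88228 mol, so theoretical mass = 0.88228 × 18.016 = 15.895 g.
At 61.00% yield, actual mass of H2O = 15.895 × 0.6100 = 9.6960 g.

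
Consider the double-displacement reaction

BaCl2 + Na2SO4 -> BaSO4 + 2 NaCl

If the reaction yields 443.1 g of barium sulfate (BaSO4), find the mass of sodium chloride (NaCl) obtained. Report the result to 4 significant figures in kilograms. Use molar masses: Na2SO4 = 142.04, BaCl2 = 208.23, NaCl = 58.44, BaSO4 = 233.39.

n(BaSO4) = 443.10 g / 233.39 g/mol = 1.8985 mol.
From the equation the BaSO4:NaCl mole ratio is 1:2, so n(NaCl) = 1.8985 × 2/1 = 3.7971 mol.
Mass of NaCl = 3.7971 mol × 58.44 g/mol = 221.90 g.
Converting to kg: 221.90 g = 0.2219 kg.

0.2219 kg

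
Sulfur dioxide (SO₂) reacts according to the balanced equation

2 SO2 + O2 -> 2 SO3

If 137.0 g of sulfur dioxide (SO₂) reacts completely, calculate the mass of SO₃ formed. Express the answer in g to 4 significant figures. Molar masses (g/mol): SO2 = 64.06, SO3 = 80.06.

171.2 g

n(SO2) = 137.00 g / 64.06 g/mol = 2.1386 mol.
From the equation the SO2:SO3 mole ratio is 2:2, so n(SO3) = 2.1386 × 2/2 = 2.1386 mol.
Mass of SO3 = 2.1386 mol × 80.06 g/mol = 171.22 g.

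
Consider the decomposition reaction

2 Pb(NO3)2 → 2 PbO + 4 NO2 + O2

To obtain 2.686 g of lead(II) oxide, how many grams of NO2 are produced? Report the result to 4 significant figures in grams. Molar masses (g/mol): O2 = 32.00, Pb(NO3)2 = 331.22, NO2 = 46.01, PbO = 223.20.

n(PbO) = 2.6860 g / 223.20 g/mol = 0.012034 mol.
From the equation the PbO:NO2 mole ratio is 2:4, so n(NO2) = 0.012034 × 4/2 = 0.024068 mol.
Mass of NO2 = 0.024068 mol × 46.01 g/mol = 1.1074 g.

1.107 g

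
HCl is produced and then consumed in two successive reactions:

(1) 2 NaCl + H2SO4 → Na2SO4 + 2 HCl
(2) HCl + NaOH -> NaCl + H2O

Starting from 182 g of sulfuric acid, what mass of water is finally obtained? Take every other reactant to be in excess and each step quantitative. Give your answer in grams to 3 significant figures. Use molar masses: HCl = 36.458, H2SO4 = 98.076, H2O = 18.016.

n(H2SO4) = 182.0 / 98.076 = 1.856 mol.
Step 1 gives a 1:2 ratio of H2SO4 to HCl, so n(HCl) = 3.711 mol.
In step 2 the HCl:H2O ratio is 1:1, so n(H2O) = 3.711 mol.
Mass of H2O = 3.711 × 18.016 = 66.86 g.

66.9 g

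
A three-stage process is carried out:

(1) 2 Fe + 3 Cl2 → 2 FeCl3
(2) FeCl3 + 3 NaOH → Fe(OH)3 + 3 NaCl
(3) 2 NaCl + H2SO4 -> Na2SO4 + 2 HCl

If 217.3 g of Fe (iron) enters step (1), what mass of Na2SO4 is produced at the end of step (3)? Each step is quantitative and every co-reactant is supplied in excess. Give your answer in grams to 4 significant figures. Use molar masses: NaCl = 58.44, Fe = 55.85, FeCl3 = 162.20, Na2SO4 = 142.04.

n(Fe) = 217.3 / 55.85 = 3.8908 mol.
Reaction (1): Fe→FeCl3 ratio 2:2 ⇒ n(FeCl3) = 3.8908 mol.
Reaction (2): FeCl3→NaCl ratio 1:3 ⇒ n(NaCl) = 11.672 mol.
Reaction (3): NaCl→Na2SO4 ratio 2:1 ⇒ n(Na2SO4) = 5.8362 mol.
Mass of Na2SO4 = 5.8362 × 142.04 = 828.97 g.

829.0 g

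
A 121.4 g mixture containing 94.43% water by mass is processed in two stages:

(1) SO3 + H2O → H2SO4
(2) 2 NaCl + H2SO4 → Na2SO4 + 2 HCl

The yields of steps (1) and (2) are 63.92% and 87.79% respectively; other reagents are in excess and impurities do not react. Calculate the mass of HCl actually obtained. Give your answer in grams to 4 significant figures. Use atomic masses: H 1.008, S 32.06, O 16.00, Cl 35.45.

Pure H2O = 121.4 × 0.9443 = 114.64 g.
M(H2O) = 2(1.008) + 16.00 = 18.016 g/mol.
M(HCl) = 1.008 + 35.45 = 36.458 g/mol.
n(H2O) = 114.64 / 18.016 = 6.3631 mol.
Step 1 (H2O:H2SO4 = 1:1): theoretical n(H2SO4) = 6.3631 mol; at 63.92% yield, n(H2SO4) = 4.0673 mol.
Step 2 (H2SO4:HCl = 1:2): theoretical n(HCl) = 8.1346 mol, so theoretical mass = 8.1346 × 36.458 = 296.57 g.
At 87.79% yield, actual mass of HCl = 296.57 × 0.8779 = 260.36 g.

260.4 g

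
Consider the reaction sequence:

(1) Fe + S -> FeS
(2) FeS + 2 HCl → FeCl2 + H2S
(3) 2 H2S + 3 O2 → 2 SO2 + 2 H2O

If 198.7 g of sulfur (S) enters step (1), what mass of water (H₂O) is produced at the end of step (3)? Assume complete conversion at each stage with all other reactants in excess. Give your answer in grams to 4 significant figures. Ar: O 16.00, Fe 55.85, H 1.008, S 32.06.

M(S) = 32.06 g/mol.
M(H2O) = 2(1.008) + 16.00 = 18.016 g/mol.
n(S) = 198.7 / 32.06 = 6.1978 mol.
Reaction (1): S→FeS ratio 1:1 ⇒ n(FeS) = 6.1978 mol.
Reaction (2): FeS→H2S ratio 1:1 ⇒ n(H2S) = 6.1978 mol.
Reaction (3): H2S→H2O ratio 2:2 ⇒ n(H2O) = 6.1978 mol.
Mass of H2O = 6.1978 × 18.016 = 111.66 g.

111.7 g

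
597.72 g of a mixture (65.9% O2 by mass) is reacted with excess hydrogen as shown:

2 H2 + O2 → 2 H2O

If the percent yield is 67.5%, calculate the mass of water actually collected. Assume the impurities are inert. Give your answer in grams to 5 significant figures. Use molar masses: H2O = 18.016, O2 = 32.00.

299.38 g

Pure O2 available = 597.72 g × 0.659 = 393.897 g.
n(O2) = 393.897 g / 32.00 g/mol = 12.3093 mol.
From the equation the O2:H2O mole ratio is 1:2, so n(H2O) = 12.3093 × 2/1 = 24.6186 mol.
Mass of H2O = 24.6186 mol × 18.016 g/mol = 443.529 g.
Actual mass collected = 443.529 g × 0.675 = 299.382 g.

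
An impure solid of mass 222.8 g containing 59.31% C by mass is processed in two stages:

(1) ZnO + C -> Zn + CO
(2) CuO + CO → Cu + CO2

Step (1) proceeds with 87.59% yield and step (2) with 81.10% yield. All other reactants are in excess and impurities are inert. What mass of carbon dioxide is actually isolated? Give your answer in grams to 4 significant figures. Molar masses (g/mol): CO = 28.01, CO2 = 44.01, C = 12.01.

Pure C = 222.8 × 0.5931 = 132.14 g.
n(C) = 132.14 / 12.01 = 11.003 mol.
Step 1 (C:CO = 1:1): theoretical n(CO) = 11.003 mol; at 87.59% yield, n(CO) = 9.6373 mol.
Step 2 (CO:CO2 = 1:1): theoretical n(CO2) = 9.6373 mol, so theoretical mass = 9.6373 × 44.01 = 424.14 g.
At 81.10% yield, actual mass of CO2 = 424.14 × 0.8110 = 343.97 g.

344.0 g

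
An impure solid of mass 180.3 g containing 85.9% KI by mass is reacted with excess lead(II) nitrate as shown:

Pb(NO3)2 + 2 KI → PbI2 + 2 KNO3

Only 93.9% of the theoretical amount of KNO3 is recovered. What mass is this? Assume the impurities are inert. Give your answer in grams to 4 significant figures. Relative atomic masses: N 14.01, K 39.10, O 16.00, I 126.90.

88.58 g

Pure KI available = 180.3 g × 0.859 = 154.88 g.
M(KI) = 39.10 + 126.90 = 166.00 g/mol.
M(KNO3) = 39.10 + 14.01 + 3(16.00) = 101.11 g/mol.
n(KI) = 154.88 g / 166.00 g/mol = 0.93300 mol.
From the equation the KI:KNO3 mole ratio is 2:2, so n(KNO3) = 0.93300 × 2/2 = 0.93300 mol.
Mass of KNO3 = 0.93300 mol × 101.11 g/mol = 94.335 g.
Actual mass collected = 94.335 g × 0.939 = 88.581 g.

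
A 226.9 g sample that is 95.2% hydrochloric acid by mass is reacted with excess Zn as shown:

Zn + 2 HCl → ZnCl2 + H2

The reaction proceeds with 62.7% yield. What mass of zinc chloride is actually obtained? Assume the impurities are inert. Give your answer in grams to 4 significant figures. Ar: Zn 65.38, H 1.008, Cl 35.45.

253.1 g

Pure HCl available = 226.9 g × 0.952 = 216.01 g.
M(HCl) = 1.008 + 35.45 = 36.458 g/mol.
M(ZnCl2) = 65.38 + 2(35.45) = 136.28 g/mol.
n(HCl) = 216.01 g / 36.458 g/mol = 5.9249 mol.
From the equation the HCl:ZnCl2 mole ratio is 2:1, so n(ZnCl2) = 5.9249 × 1/2 = 2.9624 mol.
Mass of ZnCl2 = 2.9624 mol × 136.28 g/mol = 403.72 g.
Actual mass collected = 403.72 g × 0.627 = 253.13 g.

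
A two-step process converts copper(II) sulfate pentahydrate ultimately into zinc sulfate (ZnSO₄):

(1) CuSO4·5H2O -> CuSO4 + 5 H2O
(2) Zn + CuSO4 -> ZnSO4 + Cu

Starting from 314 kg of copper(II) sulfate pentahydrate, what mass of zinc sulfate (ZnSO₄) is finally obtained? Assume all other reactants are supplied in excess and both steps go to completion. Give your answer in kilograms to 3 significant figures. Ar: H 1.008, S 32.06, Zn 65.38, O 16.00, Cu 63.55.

203 kg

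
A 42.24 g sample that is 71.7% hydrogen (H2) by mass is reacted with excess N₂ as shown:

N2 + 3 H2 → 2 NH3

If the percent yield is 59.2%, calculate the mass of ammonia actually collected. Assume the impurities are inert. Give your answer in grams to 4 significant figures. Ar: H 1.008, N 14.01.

101.0 g

Pure H2 available = 42.24 g × 0.717 = 30.286 g.
M(H2) = 2(1.008) = 2.016 g/mol.
M(NH3) = 14.01 + 3(1.008) = 17.034 g/mol.
n(H2) = 30.286 g / 2.016 g/mol = 15.023 mol.
From the equation the H2:NH3 mole ratio is 3:2, so n(NH3) = 15.023 × 2/3 = 10.015 mol.
Mass of NH3 = 10.015 mol × 17.034 g/mol = 170.60 g.
Actual mass collected = 170.60 g × 0.592 = 100.99 g.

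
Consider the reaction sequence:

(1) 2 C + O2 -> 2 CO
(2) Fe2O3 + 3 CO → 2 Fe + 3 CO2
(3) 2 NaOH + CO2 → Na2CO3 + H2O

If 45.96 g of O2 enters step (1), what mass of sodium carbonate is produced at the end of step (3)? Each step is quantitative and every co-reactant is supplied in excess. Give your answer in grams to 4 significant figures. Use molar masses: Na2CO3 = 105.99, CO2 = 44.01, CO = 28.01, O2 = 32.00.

n(O2) = 45.96 / 32.00 = 1.4363 mol.
Reaction (1): O2→CO ratio 1:2 ⇒ n(CO) = 2.8725 mol.
Reaction (2): CO→CO2 ratio 3:3 ⇒ n(CO2) = 2.8725 mol.
Reaction (3): CO2→Na2CO3 ratio 1:1 ⇒ n(Na2CO3) = 2.8725 mol.
Mass of Na2CO3 = 2.8725 × 105.99 = 304.46 g.

304.5 g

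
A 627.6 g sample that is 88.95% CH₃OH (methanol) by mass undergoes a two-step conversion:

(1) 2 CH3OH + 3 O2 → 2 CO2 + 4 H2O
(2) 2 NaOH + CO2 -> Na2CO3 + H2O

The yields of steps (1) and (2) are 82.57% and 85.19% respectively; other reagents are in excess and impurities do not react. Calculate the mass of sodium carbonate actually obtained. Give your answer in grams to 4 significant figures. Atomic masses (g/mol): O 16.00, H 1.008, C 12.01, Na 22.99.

Pure CH3OH = 627.6 × 0.8895 = 558.25 g.
M(CH3OH) = 12.01 + 4(1.008) + 16.00 = 32.042 g/mol.
M(Na2CO3) = 2(22.99) + 12.01 + 3(16.00) = 105.99 g/mol.
n(CH3OH) = 558.25 / 32.042 = 17.422 mol.
Step 1 (CH3OH:CO2 = 2:2): theoretical n(CO2) = 17.422 mol; at 82.57% yield, n(CO2) = 14.386 mol.
Step 2 (CO2:Na2CO3 = 1:1): theoretical n(Na2CO3) = 14.386 mol, so theoretical mass = 14.386 × 105.99 = 1524.7 g.
At 85.19% yield, actual mass of Na2CO3 = 1524.7 × 0.8519 = 1298.9 g.

1299 g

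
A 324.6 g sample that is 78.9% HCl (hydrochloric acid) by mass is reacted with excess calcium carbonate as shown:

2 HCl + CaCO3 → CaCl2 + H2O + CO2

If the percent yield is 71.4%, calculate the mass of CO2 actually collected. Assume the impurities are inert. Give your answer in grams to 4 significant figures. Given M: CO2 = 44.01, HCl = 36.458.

110.4 g

Pure HCl available = 324.6 g × 0.789 = 256.11 g.
n(HCl) = 256.11 g / 36.458 g/mol = 7.0248 mol.
From the equation the HCl:CO2 mole ratio is 2:1, so n(CO2) = 7.0248 × 1/2 = 3.5124 mol.
Mass of CO2 = 3.5124 mol × 44.01 g/mol = 154.58 g.
Actual mass collected = 154.58 g × 0.714 = 110.37 g.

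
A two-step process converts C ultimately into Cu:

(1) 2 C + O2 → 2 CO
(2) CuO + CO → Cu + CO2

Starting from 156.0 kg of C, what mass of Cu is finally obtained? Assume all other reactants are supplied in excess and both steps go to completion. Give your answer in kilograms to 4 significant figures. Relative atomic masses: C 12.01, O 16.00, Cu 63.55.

825.5 kg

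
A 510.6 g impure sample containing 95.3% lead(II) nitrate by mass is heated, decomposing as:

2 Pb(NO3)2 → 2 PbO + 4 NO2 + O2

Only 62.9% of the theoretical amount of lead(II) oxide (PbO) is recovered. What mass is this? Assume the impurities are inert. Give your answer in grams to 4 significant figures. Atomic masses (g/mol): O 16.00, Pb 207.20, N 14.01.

206.3 g

Pure Pb(NO3)2 available = 510.6 g × 0.953 = 486.60 g.
M(Pb(NO3)2) = 207.20 + 2(14.01) + 6(16.00) = 331.22 g/mol.
M(PbO) = 207.20 + 16.00 = 223.20 g/mol.
n(Pb(NO3)2) = 486.60 g / 331.22 g/mol = 1.4691 mol.
From the equation the Pb(NO3)2:PbO mole ratio is 2:2, so n(PbO) = 1.4691 × 2/2 = 1.4691 mol.
Mass of PbO = 1.4691 mol × 223.20 g/mol = 327.91 g.
Actual mass collected = 327.91 g × 0.629 = 206.25 g.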